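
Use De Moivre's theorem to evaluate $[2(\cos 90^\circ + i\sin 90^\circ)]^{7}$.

By De Moivre: z^n = r^n(cos(nθ) + i sin(nθ))
= 2^7(cos(7*90°) + i sin(7*90°))
= 128(cos 270° + i sin 270°)
= -128i


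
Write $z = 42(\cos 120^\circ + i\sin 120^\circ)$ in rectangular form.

a = r cos θ = 42 * -1/2 = -21
b = r sin θ = 42 * sqrt(3)/2 = 21*sqrt(3)
z = -21 + 21*sqrt(3)i


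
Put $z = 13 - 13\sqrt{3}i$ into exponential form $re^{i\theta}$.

r = |z| = sqrt((13)^2 + (-13*sqrt(3))^2) = sqrt(169 + 507) = sqrt(676) = 26
θ = arctan(b/a) = arctan(-22.5167/13) (quadrant-adjusted) = -60° = -π/3
z = 26e^(-i*π/3)


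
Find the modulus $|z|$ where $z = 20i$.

|z| = sqrt(a^2 + b^2) = sqrt(0^2 + 20^2) = sqrt(400) = 20


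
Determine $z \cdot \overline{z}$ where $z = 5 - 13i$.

z * conjugate(z) = |z|^2 = a^2 + b^2
= 5^2 + (-13)^2 = 194


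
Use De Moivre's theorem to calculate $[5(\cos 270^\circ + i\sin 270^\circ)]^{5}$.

By De Moivre: z^n = r^n(cos(nθ) + i sin(nθ))
= 5^5(cos(5*270°) + i sin(5*270°))
= 3125(cos 270° + i sin 270°)
= -3125i


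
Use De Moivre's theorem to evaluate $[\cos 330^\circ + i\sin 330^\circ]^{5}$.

By De Moivre: z^n = r^n(cos(nθ) + i sin(nθ))
= 1^5(cos(5*330°) + i sin(5*330°))
= 1(cos 210° + i sin 210°)
= -sqrt(3)/2 - (1/2)i


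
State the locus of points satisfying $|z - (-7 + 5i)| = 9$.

|z - z0| = r describes a circle centered at z0 with radius r
Here z0 = -7 + 5i and r = 9
Locus: Circle centered at (-7, 5) with radius 9


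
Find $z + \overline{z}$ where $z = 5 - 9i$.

z + conjugate(z) = (a + bi) + (a - bi) = 2a
= 2 * 5 = 10


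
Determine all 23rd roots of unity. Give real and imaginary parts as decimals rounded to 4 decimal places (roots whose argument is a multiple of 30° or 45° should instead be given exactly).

ω_k = e^(2πik/23) = cos(2πk/23) + i sin(2πk/23) for k = 0, 1, ..., 22
Roots: 1, 0.9629 + 0.2698i, 0.8544 + 0.5196i, 0.6826 + 0.7308i, 0.4601 + 0.8879i, 0.2035 + 0.9791i, -0.0682 + 0.9977i, -0.3349 + 0.9423i, -0.5767 + 0.8170i, -0.7757 + 0.6311i, -0.9172 + 0.3984i, -0.9907 + 0.1362i, -0.9907 - 0.1362i, -0.9172 - 0.3984i, -0.7757 - 0.6311i, -0.5767 - 0.8170i, -0.3349 - 0.9423i, -0.0682 - 0.9977i, 0.2035 - 0.9791i, 0.4601 - 0.8879i, 0.6826 - 0.7308i, 0.8544 - 0.5196i, 0.9629 - 0.2698i


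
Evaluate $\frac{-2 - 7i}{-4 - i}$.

Multiply numerator and denominator by conjugate (-4 + i):
= (-2 - 7i)(-4 + i) / ((-4)^2 + (-1)^2)
= (15 + 26i) / 17
= 15/17 + (26/17)i


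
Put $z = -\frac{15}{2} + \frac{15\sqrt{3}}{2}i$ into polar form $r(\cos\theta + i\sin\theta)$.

r = |z| = sqrt(a^2 + b^2) = sqrt((-15/2)^2 + (15*sqrt(3)/2)^2) = sqrt(225/4 + 675/4) = sqrt(225) = 15
θ = arctan(b/a) = arctan(12.9904/-7.5) (quadrant-adjusted) = 120°
z = 15(cos 120° + i sin 120°)


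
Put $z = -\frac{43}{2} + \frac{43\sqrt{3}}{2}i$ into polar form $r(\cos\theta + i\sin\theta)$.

r = |z| = sqrt(a^2 + b^2) = sqrt((-43/2)^2 + (43*sqrt(3)/2)^2) = sqrt(1849/4 + 5547/4) = sqrt(1849) = 43
θ = arctan(b/a) = arctan(37.2391/-21.5) (quadrant-adjusted) = 120°
z = 43(cos 120° + i sin 120°)


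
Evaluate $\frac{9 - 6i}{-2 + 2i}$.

Multiply numerator and denominator by conjugate (-2 - 2i):
= (9 - 6i)(-2 - 2i) / ((-2)^2 + 2^2)
= (-30 - 6i) / 8
Divide through by 2: (-15 - 3i) / 4
= -15/4 - (3/4)i


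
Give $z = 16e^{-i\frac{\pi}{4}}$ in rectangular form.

a = r cos θ = 16 * sqrt(2)/2 = 8*sqrt(2)
b = r sin θ = 16 * -sqrt(2)/2 = -8*sqrt(2)
z = 8*sqrt(2) - 8*sqrt(2)i


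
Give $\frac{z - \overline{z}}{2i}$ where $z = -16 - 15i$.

z - conjugate(z) = 2bi
(z - conjugate(z))/(2i) = 2bi/(2i) = b = -15


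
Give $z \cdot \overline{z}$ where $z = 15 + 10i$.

z * conjugate(z) = |z|^2 = a^2 + b^2
= 15^2 + 10^2 = 325


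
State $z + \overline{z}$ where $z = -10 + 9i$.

z + conjugate(z) = (a + bi) + (a - bi) = 2a
= 2 * (-10) = -20


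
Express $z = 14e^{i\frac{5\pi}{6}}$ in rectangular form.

a = r cos θ = 14 * -sqrt(3)/2 = -7*sqrt(3)
b = r sin θ = 14 * 1/2 = 7
z = -7*sqrt(3) + 7i


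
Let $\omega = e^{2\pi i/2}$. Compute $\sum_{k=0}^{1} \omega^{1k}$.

Let ζ = ω^1 = e^(2πi·1/2). Since 2 ∤ 1, ζ ≠ 1.
Sum = Σ_{k=0}^{1} ζ^k = (ζ^2 - 1)/(ζ - 1) = (ω^{1·2} - 1)/(ζ - 1) = (1 - 1)/(ζ - 1) = 0


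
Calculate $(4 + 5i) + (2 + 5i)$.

(4 + 2) + (5 + 5)i = 6 + 10i


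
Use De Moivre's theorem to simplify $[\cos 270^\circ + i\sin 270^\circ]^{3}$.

By De Moivre: z^n = r^n(cos(nθ) + i sin(nθ))
= 1^3(cos(3*270°) + i sin(3*270°))
= 1(cos 90° + i sin 90°)
= i


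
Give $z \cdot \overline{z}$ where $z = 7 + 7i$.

z * conjugate(z) = |z|^2 = a^2 + b^2
= 7^2 + 7^2 = 98


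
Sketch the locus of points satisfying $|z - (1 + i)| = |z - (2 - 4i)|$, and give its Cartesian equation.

|z - z1| = |z - z2| means z is equidistant from z1 and z2,
i.e. the perpendicular bisector of the segment from (1, 1) to (2, -4) (midpoint (3/2, -3/2)).
With z = x + yi, square both sides:
(x - 1)^2 + (y - 1)^2 = (x - 2)^2 + (y - (-4))^2
The x^2 and y^2 terms cancel: 2x + (-10)y = 20 - 2 = 18
Simplify: x - 5y = 9
Locus: Perpendicular bisector of the segment from (1, 1) to (2, -4): the line x - 5y = 9


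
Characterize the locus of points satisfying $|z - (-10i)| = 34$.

|z - z0| = r describes a circle centered at z0 with radius r
Here z0 = -10i and r = 34
Locus: Circle centered at (0, -10) with radius 34


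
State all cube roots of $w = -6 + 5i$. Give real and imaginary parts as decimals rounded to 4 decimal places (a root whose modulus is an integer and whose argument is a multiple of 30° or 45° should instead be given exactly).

|w| = sqrt(61) ≈ 7.810250, arg(w) ≈ 140.194429°
Root modulus = sqrt(61)^(1/3) ≈ 1.984061
Root arguments: θ_k = (arg(w) + 360°k)/3 for k = 0, 1, ..., 2
Compute each root as (root modulus)(cos θ_k + i sin θ_k) using full-precision intermediates, then round to 4 decimal places.
Roots: 1.3599 + 1.4447i, -1.9311 + 0.4554i, 0.5712 - 1.9001i


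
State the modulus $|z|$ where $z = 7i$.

|z| = sqrt(a^2 + b^2) = sqrt(0^2 + 7^2) = sqrt(49) = 7


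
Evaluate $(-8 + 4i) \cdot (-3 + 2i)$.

(a1*a2 - b1*b2) + (a1*b2 + b1*a2)i
= (24 - 8) + (-16 + (-12))i
= 16 - 28i


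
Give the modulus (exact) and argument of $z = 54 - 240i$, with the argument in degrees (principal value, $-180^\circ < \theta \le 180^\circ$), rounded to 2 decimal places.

|z| = sqrt(54^2 + (-240)^2) = 246
arg(z) = arctan(b/a) = arctan(-240/54) (quadrant-adjusted) = -77.32°


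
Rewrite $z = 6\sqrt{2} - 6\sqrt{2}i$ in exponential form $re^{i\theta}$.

r = |z| = sqrt((6*sqrt(2))^2 + (-6*sqrt(2))^2) = sqrt(72 + 72) = sqrt(144) = 12
θ = arctan(b/a) = arctan(-8.4853/8.4853) (quadrant-adjusted) = -45° = -π/4
z = 12e^(-i*π/4)


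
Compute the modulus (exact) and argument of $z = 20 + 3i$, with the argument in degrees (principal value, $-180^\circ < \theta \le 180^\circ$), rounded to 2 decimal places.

|z| = sqrt(20^2 + 3^2) = sqrt(409)
arg(z) = arctan(b/a) = arctan(3/20) (quadrant-adjusted) = 8.53°


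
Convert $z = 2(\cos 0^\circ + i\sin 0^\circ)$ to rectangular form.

a = r cos θ = 2 * 1 = 2
b = r sin θ = 2 * 0 = 0
z = 2


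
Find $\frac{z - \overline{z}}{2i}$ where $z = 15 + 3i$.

z - conjugate(z) = 2bi
(z - conjugate(z))/(2i) = 2bi/(2i) = b = 3


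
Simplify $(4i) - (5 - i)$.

(0 - 5) + (4 - (-1))i = -5 + 5i


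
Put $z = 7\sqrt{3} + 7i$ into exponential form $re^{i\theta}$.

r = |z| = sqrt((7*sqrt(3))^2 + (7)^2) = sqrt(147 + 49) = sqrt(196) = 14
θ = arctan(b/a) = arctan(7/12.1244) (quadrant-adjusted) = 30° = π/6
z = 14e^(i*π/6)


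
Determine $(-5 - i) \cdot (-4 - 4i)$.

(a1*a2 - b1*b2) + (a1*b2 + b1*a2)i
= (20 - 4) + (20 + 4)i
= 16 + 24i


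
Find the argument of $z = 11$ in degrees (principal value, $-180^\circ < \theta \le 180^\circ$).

b = 0 and a > 0, so z lies on the positive real axis: θ = 0°


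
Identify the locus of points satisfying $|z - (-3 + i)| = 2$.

|z - z0| = r describes a circle centered at z0 with radius r
Here z0 = -3 + i and r = 2
Locus: Circle centered at (-3, 1) with radius 2


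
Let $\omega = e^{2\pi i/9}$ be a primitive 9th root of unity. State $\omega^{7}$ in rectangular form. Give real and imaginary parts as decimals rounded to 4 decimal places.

ω^7 = e^(2πi·7/9) = e^(i·14π/9)
= cos(14π/9) + i sin(14π/9)
= 0.1736 - 0.9848i


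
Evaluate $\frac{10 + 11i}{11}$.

Divisor is real, so divide each part by 11:
= 10/11 + i


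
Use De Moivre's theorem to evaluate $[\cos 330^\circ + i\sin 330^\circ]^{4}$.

By De Moivre: z^n = r^n(cos(nθ) + i sin(nθ))
= 1^4(cos(4*330°) + i sin(4*330°))
= 1(cos 240° + i sin 240°)
= -1/2 - (sqrt(3)/2)i


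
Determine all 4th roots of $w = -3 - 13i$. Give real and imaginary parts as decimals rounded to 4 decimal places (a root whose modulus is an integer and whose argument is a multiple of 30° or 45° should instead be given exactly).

|w| = sqrt(178) ≈ 13.341664, arg(w) ≈ 257.005383°
Root modulus = sqrt(178)^(1/4) ≈ 1.911184
Root arguments: θ_k = (arg(w) + 360°k)/4 for k = 0, 1, ..., 3
Compute each root as (root modulus)(cos θ_k + i sin θ_k) using full-precision intermediates, then round to 4 decimal places.
Roots: 0.8303 + 1.7214i, -1.7214 + 0.8303i, -0.8303 - 1.7214i, 1.7214 - 0.8303i


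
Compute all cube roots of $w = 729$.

|w| = 729, arg(w) = 0°
Root modulus = 729^(1/3) = 9
Root arguments: θ_k = (0° + 360°k)/3 for k = 0, 1, ..., 2
Roots: 9, -9/2 + (9*sqrt(3)/2)i, -9/2 - (9*sqrt(3)/2)i


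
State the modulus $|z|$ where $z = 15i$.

|z| = sqrt(a^2 + b^2) = sqrt(0^2 + 15^2) = sqrt(225) = 15


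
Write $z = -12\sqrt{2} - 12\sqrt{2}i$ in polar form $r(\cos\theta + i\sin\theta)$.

r = |z| = sqrt(a^2 + b^2) = sqrt((-12*sqrt(2))^2 + (-12*sqrt(2))^2) = sqrt(288 + 288) = sqrt(576) = 24
θ = arctan(b/a) = arctan(-16.9706/-16.9706) (quadrant-adjusted) = 225°
z = 24(cos 225° + i sin 225°)


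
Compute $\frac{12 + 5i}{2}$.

Divisor is real, so divide each part by 2:
= 6 + (5/2)i


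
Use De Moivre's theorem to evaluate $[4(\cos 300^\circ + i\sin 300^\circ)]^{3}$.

By De Moivre: z^n = r^n(cos(nθ) + i sin(nθ))
= 4^3(cos(3*300°) + i sin(3*300°))
= 64(cos 180° + i sin 180°)
= -64


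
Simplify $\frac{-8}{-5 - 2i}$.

Multiply numerator and denominator by conjugate (-5 + 2i):
= (-8)(-5 + 2i) / ((-5)^2 + (-2)^2)
= (40 - 16i) / 29
= 40/29 - (16/29)i


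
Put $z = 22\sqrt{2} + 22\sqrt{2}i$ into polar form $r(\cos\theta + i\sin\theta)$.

r = |z| = sqrt(a^2 + b^2) = sqrt((22*sqrt(2))^2 + (22*sqrt(2))^2) = sqrt(968 + 968) = sqrt(1936) = 44
θ = arctan(b/a) = arctan(31.1127/31.1127) (quadrant-adjusted) = 45°
z = 44(cos 45° + i sin 45°)


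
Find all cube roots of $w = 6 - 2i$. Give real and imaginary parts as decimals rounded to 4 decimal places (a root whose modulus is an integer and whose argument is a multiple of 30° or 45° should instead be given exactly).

|w| = sqrt(40) ≈ 6.324555, arg(w) ≈ 341.565051°
Root modulus = sqrt(40)^(1/3) ≈ 1.849311
Root arguments: θ_k = (arg(w) + 360°k)/3 for k = 0, 1, ..., 2
Compute each root as (root modulus)(cos θ_k + i sin θ_k) using full-precision intermediates, then round to 4 decimal places.
Roots: -0.7479 + 1.6913i, -1.0908 - 1.4934i, 1.8387 - 0.1980i


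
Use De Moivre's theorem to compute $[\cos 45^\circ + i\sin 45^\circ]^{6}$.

By De Moivre: z^n = r^n(cos(nθ) + i sin(nθ))
= 1^6(cos(6*45°) + i sin(6*45°))
= 1(cos 270° + i sin 270°)
= -i


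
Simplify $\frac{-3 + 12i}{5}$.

Divisor is real, so divide each part by 5:
= -3/5 + (12/5)i


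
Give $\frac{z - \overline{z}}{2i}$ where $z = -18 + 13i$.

z - conjugate(z) = 2bi
(z - conjugate(z))/(2i) = 2bi/(2i) = b = 13


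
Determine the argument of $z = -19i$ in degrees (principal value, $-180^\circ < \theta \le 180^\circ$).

a = 0 and b < 0, so z lies on the negative imaginary axis: θ = -90°


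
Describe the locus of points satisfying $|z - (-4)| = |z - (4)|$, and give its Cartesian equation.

|z - z1| = |z - z2| means z is equidistant from z1 and z2,
i.e. the perpendicular bisector of the segment from (-4, 0) to (4, 0) (midpoint (0, 0)).
With z = x + yi, square both sides:
(x - (-4))^2 + (y - 0)^2 = (x - 4)^2 + (y - 0)^2
The x^2 and y^2 terms cancel: 16x + 0y = 16 - 16 = 0
Simplify: x = 0
Locus: Perpendicular bisector of the segment from (-4, 0) to (4, 0): the line x = 0


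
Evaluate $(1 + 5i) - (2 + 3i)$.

(1 - 2) + (5 - 3)i = -1 + 2i


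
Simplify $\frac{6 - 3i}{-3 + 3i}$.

Multiply numerator and denominator by conjugate (-3 - 3i):
= (6 - 3i)(-3 - 3i) / ((-3)^2 + 3^2)
= (-27 - 9i) / 18
Divide through by 9: (-3 - i) / 2
= -3/2 - (1/2)i


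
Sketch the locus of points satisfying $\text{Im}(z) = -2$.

Im(z) = y where z = x + yi; the equation y = -2 is satisfied by all points with that y-coordinate
Locus: Horizontal line y = -2


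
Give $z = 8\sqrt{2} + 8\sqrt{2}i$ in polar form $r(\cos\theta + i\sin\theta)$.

r = |z| = sqrt(a^2 + b^2) = sqrt((8*sqrt(2))^2 + (8*sqrt(2))^2) = sqrt(128 + 128) = sqrt(256) = 16
θ = arctan(b/a) = arctan(11.3137/11.3137) (quadrant-adjusted) = 45°
z = 16(cos 45° + i sin 45°)


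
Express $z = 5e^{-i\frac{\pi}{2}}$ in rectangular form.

a = r cos θ = 5 * 0 = 0
b = r sin θ = 5 * -1 = -5
z = -5i


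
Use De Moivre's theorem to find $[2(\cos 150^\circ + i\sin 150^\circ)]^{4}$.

By De Moivre: z^n = r^n(cos(nθ) + i sin(nθ))
= 2^4(cos(4*150°) + i sin(4*150°))
= 16(cos 240° + i sin 240°)
= -8 - 8*sqrt(3)i


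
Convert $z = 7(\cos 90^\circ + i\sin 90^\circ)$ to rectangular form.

a = r cos θ = 7 * 0 = 0
b = r sin θ = 7 * 1 = 7
z = 7i


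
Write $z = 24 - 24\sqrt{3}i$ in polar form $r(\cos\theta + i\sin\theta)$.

r = |z| = sqrt(a^2 + b^2) = sqrt((24)^2 + (-24*sqrt(3))^2) = sqrt(576 + 1728) = sqrt(2304) = 48
θ = arctan(b/a) = arctan(-41.5692/24) (quadrant-adjusted) = 300°
z = 48(cos 300° + i sin 300°)


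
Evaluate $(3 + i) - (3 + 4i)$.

(3 - 3) + (1 - 4)i = -3i


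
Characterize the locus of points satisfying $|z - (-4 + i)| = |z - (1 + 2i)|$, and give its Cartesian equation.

|z - z1| = |z - z2| means z is equidistant from z1 and z2,
i.e. the perpendicular bisector of the segment from (-4, 1) to (1, 2) (midpoint (-3/2, 3/2)).
With z = x + yi, square both sides:
(x - (-4))^2 + (y - 1)^2 = (x - 1)^2 + (y - 2)^2
The x^2 and y^2 terms cancel: 10x + 2y = 5 - 17 = -12
Simplify: 5x + y = -6
Locus: Perpendicular bisector of the segment from (-4, 1) to (1, 2): the line 5x + y = -6


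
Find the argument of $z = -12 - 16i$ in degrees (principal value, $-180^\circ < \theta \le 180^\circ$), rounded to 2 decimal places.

θ = arctan(b/a) = arctan(-16/-12) (quadrant-adjusted) = -126.87°


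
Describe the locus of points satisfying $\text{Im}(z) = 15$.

Im(z) = y where z = x + yi; the equation y = 15 is satisfied by all points with that y-coordinate
Locus: Horizontal line y = 15


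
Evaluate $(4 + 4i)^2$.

(a + bi)^2 = a^2 - b^2 + 2abi
= 4^2 - 4^2 + 2*4*4i
= 32i


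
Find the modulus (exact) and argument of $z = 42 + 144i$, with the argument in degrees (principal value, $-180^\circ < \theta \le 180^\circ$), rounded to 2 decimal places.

|z| = sqrt(42^2 + 144^2) = 150
arg(z) = arctan(b/a) = arctan(144/42) (quadrant-adjusted) = 73.74°


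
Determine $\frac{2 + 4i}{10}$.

Divisor is real, so divide each part by 10:
= 1/5 + (2/5)i


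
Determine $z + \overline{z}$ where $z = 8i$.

z + conjugate(z) = (a + bi) + (a - bi) = 2a
= 2 * 0 = 0


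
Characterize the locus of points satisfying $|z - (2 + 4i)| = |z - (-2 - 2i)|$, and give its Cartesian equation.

|z - z1| = |z - z2| means z is equidistant from z1 and z2,
i.e. the perpendicular bisector of the segment from (2, 4) to (-2, -2) (midpoint (0, 1)).
With z = x + yi, square both sides:
(x - 2)^2 + (y - 4)^2 = (x - (-2))^2 + (y - (-2))^2
The x^2 and y^2 terms cancel: -8x + (-12)y = 8 - 20 = -12
Simplify: 2x + 3y = 3
Locus: Perpendicular bisector of the segment from (2, 4) to (-2, -2): the line 2x + 3y = 3


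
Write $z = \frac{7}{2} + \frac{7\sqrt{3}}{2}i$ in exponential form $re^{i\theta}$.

r = |z| = sqrt((7/2)^2 + (7*sqrt(3)/2)^2) = sqrt(49/4 + 147/4) = sqrt(49) = 7
θ = arctan(b/a) = arctan(6.0622/3.5) (quadrant-adjusted) = 60° = π/3
z = 7e^(i*π/3)


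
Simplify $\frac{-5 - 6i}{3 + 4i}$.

Multiply numerator and denominator by conjugate (3 - 4i):
= (-5 - 6i)(3 - 4i) / (3^2 + 4^2)
= (-39 + 2i) / 25
= -39/25 + (2/25)i


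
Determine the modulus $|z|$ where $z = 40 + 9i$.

|z| = sqrt(a^2 + b^2) = sqrt(40^2 + 9^2) = sqrt(1681) = 41


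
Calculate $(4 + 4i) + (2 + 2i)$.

(4 + 2) + (4 + 2)i = 6 + 6i


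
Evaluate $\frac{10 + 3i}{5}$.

Divisor is real, so divide each part by 5:
= 2 + (3/5)i


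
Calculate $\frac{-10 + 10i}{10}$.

Divisor is real, so divide each part by 10:
= -1 + i


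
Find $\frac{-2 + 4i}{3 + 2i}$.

Multiply numerator and denominator by conjugate (3 - 2i):
= (-2 + 4i)(3 - 2i) / (3^2 + 2^2)
= (2 + 16i) / 13
= 2/13 + (16/13)i


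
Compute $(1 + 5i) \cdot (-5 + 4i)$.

(a1*a2 - b1*b2) + (a1*b2 + b1*a2)i
= (-5 - 20) + (4 + (-25))i
= -25 - 21i


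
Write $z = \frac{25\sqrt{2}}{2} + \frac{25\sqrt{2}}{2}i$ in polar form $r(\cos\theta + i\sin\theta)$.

r = |z| = sqrt(a^2 + b^2) = sqrt((25*sqrt(2)/2)^2 + (25*sqrt(2)/2)^2) = sqrt(625/2 + 625/2) = sqrt(625) = 25
θ = arctan(b/a) = arctan(17.6777/17.6777) (quadrant-adjusted) = 45°
z = 25(cos 45° + i sin 45°)


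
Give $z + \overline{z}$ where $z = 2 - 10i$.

z + conjugate(z) = (a + bi) + (a - bi) = 2a
= 2 * 2 = 4


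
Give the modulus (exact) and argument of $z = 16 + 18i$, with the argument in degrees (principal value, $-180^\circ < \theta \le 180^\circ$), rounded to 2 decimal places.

|z| = sqrt(16^2 + 18^2) = sqrt(580)
arg(z) = arctan(b/a) = arctan(18/16) (quadrant-adjusted) = 48.37°


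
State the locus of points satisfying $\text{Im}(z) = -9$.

Im(z) = y where z = x + yi; the equation y = -9 is satisfied by all points with that y-coordinate
Locus: Horizontal line y = -9


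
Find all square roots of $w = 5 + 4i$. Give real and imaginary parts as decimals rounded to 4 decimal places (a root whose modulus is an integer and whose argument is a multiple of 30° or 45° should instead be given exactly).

|w| = sqrt(41) ≈ 6.403124, arg(w) ≈ 38.659808°
Root modulus = sqrt(41)^(1/2) ≈ 2.530440
Root arguments: θ_k = (arg(w) + 360°k)/2 for k = 0, 1, ..., 1
Compute each root as (root modulus)(cos θ_k + i sin θ_k) using full-precision intermediates, then round to 4 decimal places.
Roots: 2.3878 + 0.8376i, -2.3878 - 0.8376i


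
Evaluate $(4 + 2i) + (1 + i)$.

(4 + 1) + (2 + 1)i = 5 + 3i


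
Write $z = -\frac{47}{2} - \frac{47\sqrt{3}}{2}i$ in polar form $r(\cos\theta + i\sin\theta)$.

r = |z| = sqrt(a^2 + b^2) = sqrt((-47/2)^2 + (-47*sqrt(3)/2)^2) = sqrt(2209/4 + 6627/4) = sqrt(2209) = 47
θ = arctan(b/a) = arctan(-40.7032/-23.5) (quadrant-adjusted) = 240°
z = 47(cos 240° + i sin 240°)


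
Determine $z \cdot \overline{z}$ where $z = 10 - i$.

z * conjugate(z) = |z|^2 = a^2 + b^2
= 10^2 + (-1)^2 = 101


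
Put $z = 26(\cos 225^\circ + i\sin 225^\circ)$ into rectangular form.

a = r cos θ = 26 * -sqrt(2)/2 = -13*sqrt(2)
b = r sin θ = 26 * -sqrt(2)/2 = -13*sqrt(2)
z = -13*sqrt(2) - 13*sqrt(2)i


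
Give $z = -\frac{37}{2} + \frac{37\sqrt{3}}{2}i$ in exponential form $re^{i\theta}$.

r = |z| = sqrt((-37/2)^2 + (37*sqrt(3)/2)^2) = sqrt(1369/4 + 4107/4) = sqrt(1369) = 37
θ = arctan(b/a) = arctan(32.0429/-18.5) (quadrant-adjusted) = 120° = 2π/3
z = 37e^(i*2π/3)


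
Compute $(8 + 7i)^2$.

(a + bi)^2 = a^2 - b^2 + 2abi
= 8^2 - 7^2 + 2*8*7i
= 15 + 112i


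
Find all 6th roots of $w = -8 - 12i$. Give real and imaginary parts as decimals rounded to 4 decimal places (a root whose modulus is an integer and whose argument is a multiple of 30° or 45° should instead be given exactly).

|w| = sqrt(208) ≈ 14.422205, arg(w) ≈ 236.309932°
Root modulus = sqrt(208)^(1/6) ≈ 1.560170
Root arguments: θ_k = (arg(w) + 360°k)/6 for k = 0, 1, ..., 5
Compute each root as (root modulus)(cos θ_k + i sin θ_k) using full-precision intermediates, then round to 4 decimal places.
Roots: 1.2059 + 0.9900i, -0.2544 + 1.5393i, -1.4603 + 0.5493i, -1.2059 - 0.9900i, 0.2544 - 1.5393i, 1.4603 - 0.5493i


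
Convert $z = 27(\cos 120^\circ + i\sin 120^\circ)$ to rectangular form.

a = r cos θ = 27 * -1/2 = -27/2
b = r sin θ = 27 * sqrt(3)/2 = 27*sqrt(3)/2
z = -27/2 + (27*sqrt(3)/2)i


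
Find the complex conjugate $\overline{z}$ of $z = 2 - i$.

If z = a + bi, then conjugate(z) = a - bi
conjugate(2 - i) = 2 + i


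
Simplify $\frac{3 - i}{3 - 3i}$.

Multiply numerator and denominator by conjugate (3 + 3i):
= (3 - i)(3 + 3i) / (3^2 + (-3)^2)
= (12 + 6i) / 18
Divide through by 6: (2 + i) / 3
= 2/3 + (1/3)i


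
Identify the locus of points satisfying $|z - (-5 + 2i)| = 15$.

|z - z0| = r describes a circle centered at z0 with radius r
Here z0 = -5 + 2i and r = 15
Locus: Circle centered at (-5, 2) with radius 15


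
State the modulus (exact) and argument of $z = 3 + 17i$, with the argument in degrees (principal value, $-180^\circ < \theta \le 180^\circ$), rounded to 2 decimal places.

|z| = sqrt(3^2 + 17^2) = sqrt(298)
arg(z) = arctan(b/a) = arctan(17/3) (quadrant-adjusted) = 79.99°


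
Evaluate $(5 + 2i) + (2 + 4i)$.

(5 + 2) + (2 + 4)i = 7 + 6i


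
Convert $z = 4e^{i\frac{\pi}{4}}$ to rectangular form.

a = r cos θ = 4 * sqrt(2)/2 = 2*sqrt(2)
b = r sin θ = 4 * sqrt(2)/2 = 2*sqrt(2)
z = 2*sqrt(2) + 2*sqrt(2)i


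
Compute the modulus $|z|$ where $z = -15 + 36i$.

|z| = sqrt(a^2 + b^2) = sqrt((-15)^2 + 36^2) = sqrt(1521) = 39


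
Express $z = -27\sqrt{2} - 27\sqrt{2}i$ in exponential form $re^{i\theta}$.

r = |z| = sqrt((-27*sqrt(2))^2 + (-27*sqrt(2))^2) = sqrt(1458 + 1458) = sqrt(2916) = 54
θ = arctan(b/a) = arctan(-38.1838/-38.1838) (quadrant-adjusted) = 225° = 5π/4
z = 54e^(i*5π/4)


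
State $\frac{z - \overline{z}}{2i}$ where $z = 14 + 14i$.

z - conjugate(z) = 2bi
(z - conjugate(z))/(2i) = 2bi/(2i) = b = 14


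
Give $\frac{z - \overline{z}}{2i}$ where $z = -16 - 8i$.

z - conjugate(z) = 2bi
(z - conjugate(z))/(2i) = 2bi/(2i) = b = -8


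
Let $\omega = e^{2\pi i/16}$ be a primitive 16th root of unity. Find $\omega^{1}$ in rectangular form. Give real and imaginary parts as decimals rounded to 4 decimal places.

ω^1 = e^(2πi·1/16) = e^(i·1π/8)
= cos(1π/8) + i sin(1π/8)
= 0.9239 + 0.3827i


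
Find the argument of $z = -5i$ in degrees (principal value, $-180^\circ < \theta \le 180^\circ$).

a = 0 and b < 0, so z lies on the negative imaginary axis: θ = -90°


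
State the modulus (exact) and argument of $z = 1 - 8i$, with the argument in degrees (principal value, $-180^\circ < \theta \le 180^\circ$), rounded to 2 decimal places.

|z| = sqrt(1^2 + (-8)^2) = sqrt(65)
arg(z) = arctan(b/a) = arctan(-8/1) (quadrant-adjusted) = -82.87°


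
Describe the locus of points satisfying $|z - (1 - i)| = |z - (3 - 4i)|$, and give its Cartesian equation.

|z - z1| = |z - z2| means z is equidistant from z1 and z2,
i.e. the perpendicular bisector of the segment from (1, -1) to (3, -4) (midpoint (2, -5/2)).
With z = x + yi, square both sides:
(x - 1)^2 + (y - (-1))^2 = (x - 3)^2 + (y - (-4))^2
The x^2 and y^2 terms cancel: 4x + (-6)y = 25 - 2 = 23
Simplify: 4x - 6y = 23
Locus: Perpendicular bisector of the segment from (1, -1) to (3, -4): the line 4x - 6y = 23


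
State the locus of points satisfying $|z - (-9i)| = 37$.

|z - z0| = r describes a circle centered at z0 with radius r
Here z0 = -9i and r = 37
Locus: Circle centered at (0, -9) with radius 37


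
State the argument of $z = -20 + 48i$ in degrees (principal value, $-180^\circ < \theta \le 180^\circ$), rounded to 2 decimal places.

θ = arctan(b/a) = arctan(48/-20) (quadrant-adjusted) = 112.62°


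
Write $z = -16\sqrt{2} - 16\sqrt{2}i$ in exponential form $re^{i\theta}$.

r = |z| = sqrt((-16*sqrt(2))^2 + (-16*sqrt(2))^2) = sqrt(512 + 512) = sqrt(1024) = 32
θ = arctan(b/a) = arctan(-22.6274/-22.6274) (quadrant-adjusted) = 225° = 5π/4
z = 32e^(i*5π/4)


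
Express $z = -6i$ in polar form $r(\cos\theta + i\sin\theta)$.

r = |z| = sqrt(a^2 + b^2) = sqrt((0)^2 + (-6)^2) = sqrt(0 + 36) = sqrt(36) = 6
a = 0 and b < 0, so z lies on the negative imaginary axis: θ = 270°
z = 6(cos 270° + i sin 270°)


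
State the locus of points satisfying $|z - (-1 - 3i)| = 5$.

|z - z0| = r describes a circle centered at z0 with radius r
Here z0 = -1 - 3i and r = 5
Locus: Circle centered at (-1, -3) with radius 5


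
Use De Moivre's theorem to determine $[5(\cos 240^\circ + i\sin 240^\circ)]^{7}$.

By De Moivre: z^n = r^n(cos(nθ) + i sin(nθ))
= 5^7(cos(7*240°) + i sin(7*240°))
= 78125(cos 240° + i sin 240°)
= -78125/2 - (78125*sqrt(3)/2)i


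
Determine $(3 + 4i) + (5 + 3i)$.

(3 + 5) + (4 + 3)i = 8 + 7i


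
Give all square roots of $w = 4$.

|w| = 4, arg(w) = 0°
Root modulus = 4^(1/2) = 2
Root arguments: θ_k = (0° + 360°k)/2 for k = 0, 1, ..., 1
Roots: 2, -2


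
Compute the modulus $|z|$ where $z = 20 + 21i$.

|z| = sqrt(a^2 + b^2) = sqrt(20^2 + 21^2) = sqrt(841) = 29


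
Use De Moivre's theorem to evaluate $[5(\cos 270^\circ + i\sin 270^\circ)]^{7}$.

By De Moivre: z^n = r^n(cos(nθ) + i sin(nθ))
= 5^7(cos(7*270°) + i sin(7*270°))
= 78125(cos 90° + i sin 90°)
= 78125i


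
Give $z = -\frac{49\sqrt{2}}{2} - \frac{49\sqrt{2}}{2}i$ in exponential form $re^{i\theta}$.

r = |z| = sqrt((-49*sqrt(2)/2)^2 + (-49*sqrt(2)/2)^2) = sqrt(2401/2 + 2401/2) = sqrt(2401) = 49
θ = arctan(b/a) = arctan(-34.6482/-34.6482) (quadrant-adjusted) = 225° = 5π/4
z = 49e^(i*5π/4)


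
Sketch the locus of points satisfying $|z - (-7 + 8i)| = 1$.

|z - z0| = r describes a circle centered at z0 with radius r
Here z0 = -7 + 8i and r = 1
Locus: Circle centered at (-7, 8) with radius 1


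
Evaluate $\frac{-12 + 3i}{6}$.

Divisor is real, so divide each part by 6:
= -2 + (1/2)i


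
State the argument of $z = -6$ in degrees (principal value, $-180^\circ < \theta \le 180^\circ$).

b = 0 and a < 0, so z lies on the negative real axis: θ = 180°


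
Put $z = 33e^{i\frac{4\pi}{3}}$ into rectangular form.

a = r cos θ = 33 * -1/2 = -33/2
b = r sin θ = 33 * -sqrt(3)/2 = -33*sqrt(3)/2
z = -33/2 - (33*sqrt(3)/2)i


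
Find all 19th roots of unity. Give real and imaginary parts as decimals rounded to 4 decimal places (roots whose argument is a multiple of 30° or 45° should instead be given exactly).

ω_k = e^(2πik/19) = cos(2πk/19) + i sin(2πk/19) for k = 0, 1, ..., 18
Roots: 1, 0.9458 + 0.3247i, 0.7891 + 0.6142i, 0.5469 + 0.8372i, 0.2455 + 0.9694i, -0.0826 + 0.9966i, -0.4017 + 0.9158i, -0.6773 + 0.7357i, -0.8795 + 0.4759i, -0.9864 + 0.1646i, -0.9864 - 0.1646i, -0.8795 - 0.4759i, -0.6773 - 0.7357i, -0.4017 - 0.9158i, -0.0826 - 0.9966i, 0.2455 - 0.9694i, 0.5469 - 0.8372i, 0.7891 - 0.6142i, 0.9458 - 0.3247i


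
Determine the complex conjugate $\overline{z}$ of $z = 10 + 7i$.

If z = a + bi, then conjugate(z) = a - bi
conjugate(10 + 7i) = 10 - 7i


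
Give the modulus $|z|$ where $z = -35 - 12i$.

|z| = sqrt(a^2 + b^2) = sqrt((-35)^2 + (-12)^2) = sqrt(1369) = 37


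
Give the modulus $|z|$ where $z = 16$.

|z| = sqrt(a^2 + b^2) = sqrt(16^2 + 0^2) = sqrt(256) = 16


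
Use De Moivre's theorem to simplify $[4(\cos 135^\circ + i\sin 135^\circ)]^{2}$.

By De Moivre: z^n = r^n(cos(nθ) + i sin(nθ))
= 4^2(cos(2*135°) + i sin(2*135°))
= 16(cos 270° + i sin 270°)
= -16i


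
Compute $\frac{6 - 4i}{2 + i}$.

Multiply numerator and denominator by conjugate (2 - i):
= (6 - 4i)(2 - i) / (2^2 + 1^2)
= (8 - 14i) / 5
= 8/5 - (14/5)i


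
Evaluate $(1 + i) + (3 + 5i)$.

(1 + 3) + (1 + 5)i = 4 + 6i


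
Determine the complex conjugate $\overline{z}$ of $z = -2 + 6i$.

If z = a + bi, then conjugate(z) = a - bi
conjugate(-2 + 6i) = -2 - 6i


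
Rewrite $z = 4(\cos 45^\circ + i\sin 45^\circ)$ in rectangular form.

a = r cos θ = 4 * sqrt(2)/2 = 2*sqrt(2)
b = r sin θ = 4 * sqrt(2)/2 = 2*sqrt(2)
z = 2*sqrt(2) + 2*sqrt(2)i


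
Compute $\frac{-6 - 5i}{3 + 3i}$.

Multiply numerator and denominator by conjugate (3 - 3i):
= (-6 - 5i)(3 - 3i) / (3^2 + 3^2)
= (-33 + 3i) / 18
Divide through by 3: (-11 + i) / 6
= -11/6 + (1/6)i


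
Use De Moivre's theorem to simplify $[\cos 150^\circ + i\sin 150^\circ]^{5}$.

By De Moivre: z^n = r^n(cos(nθ) + i sin(nθ))
= 1^5(cos(5*150°) + i sin(5*150°))
= 1(cos 30° + i sin 30°)
= sqrt(3)/2 + (1/2)i


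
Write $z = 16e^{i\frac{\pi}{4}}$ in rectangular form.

a = r cos θ = 16 * sqrt(2)/2 = 8*sqrt(2)
b = r sin θ = 16 * sqrt(2)/2 = 8*sqrt(2)
z = 8*sqrt(2) + 8*sqrt(2)i


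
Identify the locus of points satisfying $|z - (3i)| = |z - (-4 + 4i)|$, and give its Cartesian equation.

|z - z1| = |z - z2| means z is equidistant from z1 and z2,
i.e. the perpendicular bisector of the segment from (0, 3) to (-4, 4) (midpoint (-2, 7/2)).
With z = x + yi, square both sides:
(x - 0)^2 + (y - 3)^2 = (x - (-4))^2 + (y - 4)^2
The x^2 and y^2 terms cancel: -8x + 2y = 32 - 9 = 23
Simplify: 8x - 2y = -23
Locus: Perpendicular bisector of the segment from (0, 3) to (-4, 4): the line 8x - 2y = -23


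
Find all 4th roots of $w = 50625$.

|w| = 50625, arg(w) = 0°
Root modulus = 50625^(1/4) = 15
Root arguments: θ_k = (0° + 360°k)/4 for k = 0, 1, ..., 3
Roots: 15, 15i, -15, -15i


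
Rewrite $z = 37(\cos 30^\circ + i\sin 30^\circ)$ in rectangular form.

a = r cos θ = 37 * sqrt(3)/2 = 37*sqrt(3)/2
b = r sin θ = 37 * 1/2 = 37/2
z = 37*sqrt(3)/2 + (37/2)i


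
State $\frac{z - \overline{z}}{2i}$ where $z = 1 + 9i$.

z - conjugate(z) = 2bi
(z - conjugate(z))/(2i) = 2bi/(2i) = b = 9


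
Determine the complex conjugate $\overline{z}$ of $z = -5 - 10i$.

If z = a + bi, then conjugate(z) = a - bi
conjugate(-5 - 10i) = -5 + 10i


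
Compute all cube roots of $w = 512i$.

|w| = 512, arg(w) = 90°
Root modulus = 512^(1/3) = 8
Root arguments: θ_k = (90° + 360°k)/3 for k = 0, 1, ..., 2
Roots: 4*sqrt(3) + 4i, -4*sqrt(3) + 4i, -8i


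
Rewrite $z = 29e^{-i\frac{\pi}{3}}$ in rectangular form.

a = r cos θ = 29 * 1/2 = 29/2
b = r sin θ = 29 * -sqrt(3)/2 = -29*sqrt(3)/2
z = 29/2 - (29*sqrt(3)/2)i


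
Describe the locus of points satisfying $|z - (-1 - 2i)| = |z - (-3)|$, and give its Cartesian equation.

|z - z1| = |z - z2| means z is equidistant from z1 and z2,
i.e. the perpendicular bisector of the segment from (-1, -2) to (-3, 0) (midpoint (-2, -1)).
With z = x + yi, square both sides:
(x - (-1))^2 + (y - (-2))^2 = (x - (-3))^2 + (y - 0)^2
The x^2 and y^2 terms cancel: -4x + 4y = 9 - 5 = 4
Simplify: x - y = -1
Locus: Perpendicular bisector of the segment from (-1, -2) to (-3, 0): the line x - y = -1


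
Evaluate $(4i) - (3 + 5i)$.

(0 - 3) + (4 - 5)i = -3 - i


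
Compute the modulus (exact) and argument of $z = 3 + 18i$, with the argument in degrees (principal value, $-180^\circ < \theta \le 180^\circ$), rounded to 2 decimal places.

|z| = sqrt(3^2 + 18^2) = sqrt(333)
arg(z) = arctan(b/a) = arctan(18/3) (quadrant-adjusted) = 80.54°


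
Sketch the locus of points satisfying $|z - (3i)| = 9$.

|z - z0| = r describes a circle centered at z0 with radius r
Here z0 = 3i and r = 9
Locus: Circle centered at (0, 3) with radius 9


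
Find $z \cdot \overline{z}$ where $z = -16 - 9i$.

z * conjugate(z) = |z|^2 = a^2 + b^2
= (-16)^2 + (-9)^2 = 337


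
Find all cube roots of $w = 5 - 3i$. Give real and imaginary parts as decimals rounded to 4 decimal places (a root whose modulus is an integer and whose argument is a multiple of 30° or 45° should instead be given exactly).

|w| = sqrt(34) ≈ 5.830952, arg(w) ≈ 329.036243°
Root modulus = sqrt(34)^(1/3) ≈ 1.799892
Root arguments: θ_k = (arg(w) + 360°k)/3 for k = 0, 1, ..., 2
Compute each root as (root modulus)(cos θ_k + i sin θ_k) using full-precision intermediates, then round to 4 decimal places.
Roots: -0.6061 + 1.6948i, -1.1647 - 1.3723i, 1.7708 - 0.3225i


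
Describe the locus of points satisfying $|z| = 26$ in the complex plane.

|z| = 26 means sqrt(x^2 + y^2) = 26
This is a circle of radius 26 centered at the origin


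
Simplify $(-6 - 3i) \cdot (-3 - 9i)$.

(a1*a2 - b1*b2) + (a1*b2 + b1*a2)i
= (18 - 27) + (54 + 9)i
= -9 + 63i


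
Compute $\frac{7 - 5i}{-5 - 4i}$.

Multiply numerator and denominator by conjugate (-5 + 4i):
= (7 - 5i)(-5 + 4i) / ((-5)^2 + (-4)^2)
= (-15 + 53i) / 41
= -15/41 + (53/41)i


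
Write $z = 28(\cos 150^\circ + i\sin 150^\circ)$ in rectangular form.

a = r cos θ = 28 * -sqrt(3)/2 = -14*sqrt(3)
b = r sin θ = 28 * 1/2 = 14
z = -14*sqrt(3) + 14i


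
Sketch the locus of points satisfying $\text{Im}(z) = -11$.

Im(z) = y where z = x + yi; the equation y = -11 is satisfied by all points with that y-coordinate
Locus: Horizontal line y = -11


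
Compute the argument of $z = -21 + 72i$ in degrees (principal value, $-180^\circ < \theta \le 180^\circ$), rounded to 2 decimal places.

θ = arctan(b/a) = arctan(72/-21) (quadrant-adjusted) = 106.26°


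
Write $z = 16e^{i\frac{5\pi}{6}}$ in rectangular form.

a = r cos θ = 16 * -sqrt(3)/2 = -8*sqrt(3)
b = r sin θ = 16 * 1/2 = 8
z = -8*sqrt(3) + 8i


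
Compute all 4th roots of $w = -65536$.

|w| = 65536, arg(w) = 180°
Root modulus = 65536^(1/4) = 16
Root arguments: θ_k = (180° + 360°k)/4 for k = 0, 1, ..., 3
Roots: 8*sqrt(2) + 8*sqrt(2)i, -8*sqrt(2) + 8*sqrt(2)i, -8*sqrt(2) - 8*sqrt(2)i, 8*sqrt(2) - 8*sqrt(2)i


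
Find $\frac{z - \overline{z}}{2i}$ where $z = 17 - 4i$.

z - conjugate(z) = 2bi
(z - conjugate(z))/(2i) = 2bi/(2i) = b = -4


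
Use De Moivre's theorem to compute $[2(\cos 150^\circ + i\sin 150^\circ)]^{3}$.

By De Moivre: z^n = r^n(cos(nθ) + i sin(nθ))
= 2^3(cos(3*150°) + i sin(3*150°))
= 8(cos 90° + i sin 90°)
= 8i


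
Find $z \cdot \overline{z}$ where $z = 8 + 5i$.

z * conjugate(z) = |z|^2 = a^2 + b^2
= 8^2 + 5^2 = 89


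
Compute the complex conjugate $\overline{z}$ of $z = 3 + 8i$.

If z = a + bi, then conjugate(z) = a - bi
conjugate(3 + 8i) = 3 - 8i


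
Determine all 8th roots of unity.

ω_k = e^(2πik/8) = cos(2πk/8) + i sin(2πk/8) for k = 0, 1, ..., 7
Roots: 1, sqrt(2)/2 + (sqrt(2)/2)i, i, -sqrt(2)/2 + (sqrt(2)/2)i, -1, -sqrt(2)/2 - (sqrt(2)/2)i, -i, sqrt(2)/2 - (sqrt(2)/2)i


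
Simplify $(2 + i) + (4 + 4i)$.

(2 + 4) + (1 + 4)i = 6 + 5i


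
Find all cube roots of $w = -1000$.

|w| = 1000, arg(w) = 180°
Root modulus = 1000^(1/3) = 10
Root arguments: θ_k = (180° + 360°k)/3 for k = 0, 1, ..., 2
Roots: 5 + 5*sqrt(3)i, -10, 5 - 5*sqrt(3)i


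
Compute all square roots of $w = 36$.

|w| = 36, arg(w) = 0°
Root modulus = 36^(1/2) = 6
Root arguments: θ_k = (0° + 360°k)/2 for k = 0, 1, ..., 1
Roots: 6, -6


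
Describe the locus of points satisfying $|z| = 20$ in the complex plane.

|z| = 20 means sqrt(x^2 + y^2) = 20
This is a circle of radius 20 centered at the origin


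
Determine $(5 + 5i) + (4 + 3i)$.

(5 + 4) + (5 + 3)i = 9 + 8i


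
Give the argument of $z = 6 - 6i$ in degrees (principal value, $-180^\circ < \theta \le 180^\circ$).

θ = arctan(b/a) = arctan(-6/6) (quadrant-adjusted) = -45°


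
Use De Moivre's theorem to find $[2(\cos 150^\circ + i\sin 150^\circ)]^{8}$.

By De Moivre: z^n = r^n(cos(nθ) + i sin(nθ))
= 2^8(cos(8*150°) + i sin(8*150°))
= 256(cos 120° + i sin 120°)
= -128 + 128*sqrt(3)i


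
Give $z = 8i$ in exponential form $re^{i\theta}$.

r = |z| = sqrt((0)^2 + (8)^2) = sqrt(0 + 64) = sqrt(64) = 8
a = 0 and b > 0, so z lies on the positive imaginary axis: θ = 90° = π/2
z = 8e^(i*π/2)


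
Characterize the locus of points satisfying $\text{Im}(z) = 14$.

Im(z) = y where z = x + yi; the equation y = 14 is satisfied by all points with that y-coordinate
Locus: Horizontal line y = 14


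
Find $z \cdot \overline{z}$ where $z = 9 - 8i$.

z * conjugate(z) = |z|^2 = a^2 + b^2
= 9^2 + (-8)^2 = 145


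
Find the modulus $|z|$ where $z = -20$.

|z| = sqrt(a^2 + b^2) = sqrt((-20)^2 + 0^2) = sqrt(400) = 20


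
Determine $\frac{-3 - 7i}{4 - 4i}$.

Multiply numerator and denominator by conjugate (4 + 4i):
= (-3 - 7i)(4 + 4i) / (4^2 + (-4)^2)
= (16 - 40i) / 32
Divide through by 8: (2 - 5i) / 4
= 1/2 - (5/4)i


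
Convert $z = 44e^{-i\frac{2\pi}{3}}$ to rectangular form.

a = r cos θ = 44 * -1/2 = -22
b = r sin θ = 44 * -sqrt(3)/2 = -22*sqrt(3)
z = -22 - 22*sqrt(3)i


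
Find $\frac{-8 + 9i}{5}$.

Divisor is real, so divide each part by 5:
= -8/5 + (9/5)i


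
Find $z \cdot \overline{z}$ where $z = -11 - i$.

z * conjugate(z) = |z|^2 = a^2 + b^2
= (-11)^2 + (-1)^2 = 122


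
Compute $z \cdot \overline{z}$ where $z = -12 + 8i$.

z * conjugate(z) = |z|^2 = a^2 + b^2
= (-12)^2 + 8^2 = 208


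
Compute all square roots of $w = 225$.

|w| = 225, arg(w) = 0°
Root modulus = 225^(1/2) = 15
Root arguments: θ_k = (0° + 360°k)/2 for k = 0, 1, ..., 1
Roots: 15, -15


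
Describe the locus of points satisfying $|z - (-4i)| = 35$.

|z - z0| = r describes a circle centered at z0 with radius r
Here z0 = -4i and r = 35
Locus: Circle centered at (0, -4) with radius 35


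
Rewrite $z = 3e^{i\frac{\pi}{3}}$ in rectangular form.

a = r cos θ = 3 * 1/2 = 3/2
b = r sin θ = 3 * sqrt(3)/2 = 3*sqrt(3)/2
z = 3/2 + (3*sqrt(3)/2)i


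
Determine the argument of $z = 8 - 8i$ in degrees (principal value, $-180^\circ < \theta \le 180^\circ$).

θ = arctan(b/a) = arctan(-8/8) (quadrant-adjusted) = -45°


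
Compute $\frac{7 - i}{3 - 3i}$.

Multiply numerator and denominator by conjugate (3 + 3i):
= (7 - i)(3 + 3i) / (3^2 + (-3)^2)
= (24 + 18i) / 18
Divide through by 6: (4 + 3i) / 3
= 4/3 + i


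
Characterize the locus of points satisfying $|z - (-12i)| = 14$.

|z - z0| = r describes a circle centered at z0 with radius r
Here z0 = -12i and r = 14
Locus: Circle centered at (0, -12) with radius 14


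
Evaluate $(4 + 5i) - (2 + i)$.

(4 - 2) + (5 - 1)i = 2 + 4i


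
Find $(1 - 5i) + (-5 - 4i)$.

(1 + (-5)) + (-5 + (-4))i = -4 - 9i


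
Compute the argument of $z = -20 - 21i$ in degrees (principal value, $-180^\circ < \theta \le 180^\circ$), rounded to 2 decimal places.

θ = arctan(b/a) = arctan(-21/-20) (quadrant-adjusted) = -133.60°


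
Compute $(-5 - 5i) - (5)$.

(-5 - 5) + (-5 - 0)i = -10 - 5i


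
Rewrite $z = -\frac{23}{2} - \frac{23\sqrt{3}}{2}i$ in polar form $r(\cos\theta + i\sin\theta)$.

r = |z| = sqrt(a^2 + b^2) = sqrt((-23/2)^2 + (-23*sqrt(3)/2)^2) = sqrt(529/4 + 1587/4) = sqrt(529) = 23
θ = arctan(b/a) = arctan(-19.9186/-11.5) (quadrant-adjusted) = 240°
z = 23(cos 240° + i sin 240°)


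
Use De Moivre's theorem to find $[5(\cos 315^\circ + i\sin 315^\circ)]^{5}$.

By De Moivre: z^n = r^n(cos(nθ) + i sin(nθ))
= 5^5(cos(5*315°) + i sin(5*315°))
= 3125(cos 135° + i sin 135°)
= -3125*sqrt(2)/2 + (3125*sqrt(2)/2)i


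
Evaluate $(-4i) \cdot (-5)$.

(a1*a2 - b1*b2) + (a1*b2 + b1*a2)i
= (0 - 0) + (0 + 20)i
= 20i


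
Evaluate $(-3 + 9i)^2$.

(a + bi)^2 = a^2 - b^2 + 2abi
= (-3)^2 - 9^2 + 2*(-3)*9i
= -72 - 54i


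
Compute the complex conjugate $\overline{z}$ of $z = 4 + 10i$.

If z = a + bi, then conjugate(z) = a - bi
conjugate(4 + 10i) = 4 - 10i
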